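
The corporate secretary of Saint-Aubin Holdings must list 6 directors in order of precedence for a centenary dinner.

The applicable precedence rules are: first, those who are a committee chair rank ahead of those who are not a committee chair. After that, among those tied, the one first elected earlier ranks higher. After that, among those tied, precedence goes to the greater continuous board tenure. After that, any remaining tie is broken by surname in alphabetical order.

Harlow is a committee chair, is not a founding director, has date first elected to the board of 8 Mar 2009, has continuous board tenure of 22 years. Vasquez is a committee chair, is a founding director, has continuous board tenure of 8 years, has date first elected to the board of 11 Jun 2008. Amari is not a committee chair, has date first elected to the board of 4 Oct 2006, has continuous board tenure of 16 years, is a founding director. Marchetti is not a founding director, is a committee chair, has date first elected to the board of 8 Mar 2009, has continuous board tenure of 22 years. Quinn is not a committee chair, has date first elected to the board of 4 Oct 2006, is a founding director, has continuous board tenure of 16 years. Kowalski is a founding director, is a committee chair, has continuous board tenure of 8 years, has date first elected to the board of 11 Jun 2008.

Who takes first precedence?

By the first rule: Kowalski, Vasquez, Harlow and Marchetti (each a committee chair); then Amari and Quinn (both not a committee chair).
Among Kowalski, Vasquez, Harlow and Marchetti, by date first elected to the board (earlier first): Kowalski and Vasquez (11 Jun 2008) before Harlow and Marchetti (8 Mar 2009).
Kowalski and Vasquez both have continuous board tenure 8 years, so the next rule applies.
Among Kowalski and Vasquez, alphabetically by surname: Kowalski before Vasquez.
Harlow and Marchetti both have continuous board tenure 22 years, so the next rule applies.
Among Harlow and Marchetti, alphabetically by surname: Harlow before Marchetti.
Amari and Quinn both have date first elected to the board 4 Oct 2006, so the next rule applies.
Amari and Quinn both have continuous board tenure 16 years, so the next rule applies.
Among Amari and Quinn, alphabetically by surname: Amari before Quinn.
Order: Kowalski, Vasquez, Harlow, Marchetti, Amari, Quinn.

Kowalski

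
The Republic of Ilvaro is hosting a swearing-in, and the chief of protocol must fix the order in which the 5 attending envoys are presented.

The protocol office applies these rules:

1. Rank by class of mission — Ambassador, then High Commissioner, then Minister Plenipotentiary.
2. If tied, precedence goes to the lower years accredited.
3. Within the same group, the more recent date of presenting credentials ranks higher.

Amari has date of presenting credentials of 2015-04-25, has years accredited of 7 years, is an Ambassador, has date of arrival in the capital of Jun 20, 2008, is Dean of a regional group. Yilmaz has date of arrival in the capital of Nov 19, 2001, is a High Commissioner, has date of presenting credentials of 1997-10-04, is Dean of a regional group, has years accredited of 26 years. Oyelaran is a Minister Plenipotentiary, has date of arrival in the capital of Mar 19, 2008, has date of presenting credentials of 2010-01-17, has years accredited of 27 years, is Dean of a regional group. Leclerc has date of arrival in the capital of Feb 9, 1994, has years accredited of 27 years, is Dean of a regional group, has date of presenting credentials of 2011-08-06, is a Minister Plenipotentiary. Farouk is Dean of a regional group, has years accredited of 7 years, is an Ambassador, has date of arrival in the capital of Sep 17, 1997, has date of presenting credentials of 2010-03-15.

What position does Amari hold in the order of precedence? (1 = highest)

By class of mission: Amari and Farouk (Ambassador); then Yilmaz (High Commissioner); then Leclerc and Oyelaran (Minister Plenipotentiary).
Amari and Farouk both have years accredited 7 years, so the next rule applies.
Among Amari and Farouk, by date of presenting credentials (later first): Amari (2015-04-25) before Farouk (2010-03-15).
Leclerc and Oyelaran both have years accredited 27 years, so the next rule applies.
Among Leclerc and Oyelaran, by date of presenting credentials (later first): Leclerc (2011-08-06) before Oyelaran (2010-01-17).
Order: Amari, Farouk, Yilmaz, Leclerc, Oyelaran. So position 1.

1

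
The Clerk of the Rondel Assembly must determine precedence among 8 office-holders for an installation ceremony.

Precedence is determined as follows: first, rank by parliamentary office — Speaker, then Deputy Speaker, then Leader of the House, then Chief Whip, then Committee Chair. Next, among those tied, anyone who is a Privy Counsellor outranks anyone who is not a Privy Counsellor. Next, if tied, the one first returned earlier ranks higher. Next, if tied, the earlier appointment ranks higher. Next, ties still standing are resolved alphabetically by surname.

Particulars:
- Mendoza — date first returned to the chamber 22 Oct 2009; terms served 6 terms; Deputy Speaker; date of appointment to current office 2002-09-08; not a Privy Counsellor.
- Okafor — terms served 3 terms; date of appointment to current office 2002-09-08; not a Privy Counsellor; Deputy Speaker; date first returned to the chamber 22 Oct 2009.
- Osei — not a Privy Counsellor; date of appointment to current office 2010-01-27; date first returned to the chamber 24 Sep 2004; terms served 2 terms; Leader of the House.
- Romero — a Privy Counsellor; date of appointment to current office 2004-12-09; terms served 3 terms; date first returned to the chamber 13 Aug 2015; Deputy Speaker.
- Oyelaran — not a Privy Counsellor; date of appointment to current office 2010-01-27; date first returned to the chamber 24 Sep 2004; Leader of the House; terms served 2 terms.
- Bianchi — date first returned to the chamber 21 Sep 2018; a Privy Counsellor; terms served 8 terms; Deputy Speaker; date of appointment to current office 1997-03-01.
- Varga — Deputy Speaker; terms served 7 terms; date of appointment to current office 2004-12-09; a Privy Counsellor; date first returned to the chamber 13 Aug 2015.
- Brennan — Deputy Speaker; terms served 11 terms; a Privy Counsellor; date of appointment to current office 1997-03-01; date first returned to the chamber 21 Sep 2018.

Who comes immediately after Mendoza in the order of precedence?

Okafor

By parliamentary office: Romero, Varga, Bianchi, Brennan, Mendoza and Okafor (Deputy Speaker); then Osei and Oyelaran (Leader of the House).
Among Romero, Varga, Bianchi, Brennan, Mendoza and Okafor, a Privy Counsellor before not a Privy Counsellor: Romero, Varga, Bianchi and Brennan (a Privy Counsellor) before Mendoza and Okafor (not a Privy Counsellor).
Among Romero, Varga, Bianchi and Brennan, by date first returned to the chamber (earlier first): Romero and Varga (13 Aug 2015) before Bianchi and Brennan (21 Sep 2018).
Romero and Varga both have date of appointment to current office 2004-12-09, so the next rule applies.
Among Romero and Varga, alphabetically by surname: Romero before Varga.
Bianchi and Brennan both have date of appointment to current office 1997-03-01, so the next rule applies.
Among Bianchi and Brennan, alphabetically by surname: Bianchi before Brennan.
Mendoza and Okafor both have date first returned to the chamber 22 Oct 2009, so the next rule applies.
Mendoza and Okafor both have date of appointment to current office 2002-09-08, so the next rule applies.
Among Mendoza and Okafor, alphabetically by surname: Mendoza before Okafor.
Osei and Oyelaran are each not a Privy Counsellor, so the next rule applies.
Osei and Oyelaran both have date first returned to the chamber 24 Sep 2004, so the next rule applies.
Osei and Oyelaran both have date of appointment to current office 2010-01-27, so the next rule applies.
Among Osei and Oyelaran, alphabetically by surname: Osei before Oyelaran.
Order: Romero, Varga, Bianchi, Brennan, Mendoza, Okafor, Osei, Oyelaran.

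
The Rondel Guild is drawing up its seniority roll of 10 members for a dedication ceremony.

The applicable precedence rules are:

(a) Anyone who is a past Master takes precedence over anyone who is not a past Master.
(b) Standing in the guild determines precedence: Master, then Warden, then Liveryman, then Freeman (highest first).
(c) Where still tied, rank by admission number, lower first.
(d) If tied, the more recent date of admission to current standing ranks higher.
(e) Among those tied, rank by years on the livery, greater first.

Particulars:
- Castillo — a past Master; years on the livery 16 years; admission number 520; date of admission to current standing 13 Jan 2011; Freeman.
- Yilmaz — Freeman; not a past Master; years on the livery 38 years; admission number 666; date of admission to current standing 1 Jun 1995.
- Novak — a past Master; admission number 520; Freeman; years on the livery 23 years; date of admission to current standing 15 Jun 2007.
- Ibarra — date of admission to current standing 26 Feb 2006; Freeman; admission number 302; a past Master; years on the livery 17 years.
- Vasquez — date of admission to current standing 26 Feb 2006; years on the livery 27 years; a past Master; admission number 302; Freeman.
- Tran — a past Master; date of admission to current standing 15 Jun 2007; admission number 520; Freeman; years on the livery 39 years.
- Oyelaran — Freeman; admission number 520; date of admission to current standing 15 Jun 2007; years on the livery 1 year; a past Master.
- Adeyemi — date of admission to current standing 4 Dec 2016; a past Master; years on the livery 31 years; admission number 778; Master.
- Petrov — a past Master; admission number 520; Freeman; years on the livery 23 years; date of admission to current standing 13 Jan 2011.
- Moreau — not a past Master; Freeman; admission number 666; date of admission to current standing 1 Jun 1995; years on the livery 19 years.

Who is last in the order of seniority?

Moreau

By the first rule: Adeyemi, Vasquez, Ibarra, Petrov, Castillo, Tran, Novak and Oyelaran (each a past Master); then Yilmaz and Moreau (both not a past Master).
Among Adeyemi, Vasquez, Ibarra, Petrov, Castillo, Tran, Novak and Oyelaran, by standing in the guild: Adeyemi (Master) before Vasquez, Ibarra, Petrov, Castillo, Tran, Novak and Oyelaran (Freeman).
Among Vasquez, Ibarra, Petrov, Castillo, Tran, Novak and Oyelaran, by admission number (lower first): Vasquez and Ibarra (302) before Petrov, Castillo, Tran, Novak and Oyelaran (520).
Vasquez and Ibarra both have date of admission to current standing 26 Feb 2006, so the next rule applies.
Among Vasquez and Ibarra, by years on the livery (higher first): Vasquez (27 years) before Ibarra (17 years).
Among Petrov, Castillo, Tran, Novak and Oyelaran, by date of admission to current standing (later first): Petrov and Castillo (13 Jan 2011) before Tran, Novak and Oyelaran (15 Jun 2007).
Among Petrov and Castillo, by years on the livery (higher first): Petrov (23 years) before Castillo (16 years).
Among Tran, Novak and Oyelaran, by years on the livery (higher first): Tran (39 years) before Novak (23 years) before Oyelaran (1 year).
Yilmaz and Moreau are each Freeman, so the next rule applies.
Yilmaz and Moreau both have admission number 666, so the next rule applies.
Yilmaz and Moreau both have date of admission to current standing 1 Jun 1995, so the next rule applies.
Among Yilmaz and Moreau, by years on the livery (higher first): Yilmaz (38 years) before Moreau (19 years).
Order: Adeyemi, Vasquez, Ibarra, Petrov, Castillo, Tran, Novak, Oyelaran, Yilmaz, Moreau.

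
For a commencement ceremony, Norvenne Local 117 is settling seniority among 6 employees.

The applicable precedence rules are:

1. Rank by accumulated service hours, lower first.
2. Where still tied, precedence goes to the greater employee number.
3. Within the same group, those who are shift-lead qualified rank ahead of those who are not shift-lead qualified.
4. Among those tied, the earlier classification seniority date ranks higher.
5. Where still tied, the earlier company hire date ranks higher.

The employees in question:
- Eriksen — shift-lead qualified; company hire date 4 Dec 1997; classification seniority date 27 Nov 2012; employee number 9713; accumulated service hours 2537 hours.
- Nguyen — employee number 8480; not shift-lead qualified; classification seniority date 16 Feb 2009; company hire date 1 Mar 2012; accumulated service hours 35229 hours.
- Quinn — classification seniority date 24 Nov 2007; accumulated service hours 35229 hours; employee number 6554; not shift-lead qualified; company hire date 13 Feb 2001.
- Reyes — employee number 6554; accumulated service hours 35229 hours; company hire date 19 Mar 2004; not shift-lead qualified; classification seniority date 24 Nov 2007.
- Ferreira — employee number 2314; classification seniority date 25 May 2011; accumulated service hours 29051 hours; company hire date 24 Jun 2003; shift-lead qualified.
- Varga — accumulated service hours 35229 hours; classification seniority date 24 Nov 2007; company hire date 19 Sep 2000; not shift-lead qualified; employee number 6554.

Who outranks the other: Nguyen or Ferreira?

By accumulated service hours (lower first): Eriksen (2537 hours); then Ferreira (29051 hours); then Nguyen, Varga, Quinn and Reyes (each 35229 hours).
Among Nguyen, Varga, Quinn and Reyes, by employee number (higher first): Nguyen (8480) before Varga, Quinn and Reyes (6554).
Varga, Quinn and Reyes are each not shift-lead qualified, so the next rule applies.
Varga, Quinn and Reyes all have classification seniority date 24 Nov 2007, so the next rule applies.
Among Varga, Quinn and Reyes, by company hire date (earlier first): Varga (19 Sep 2000) before Quinn (13 Feb 2001) before Reyes (19 Mar 2004).
So Ferreira takes precedence.

Ferreira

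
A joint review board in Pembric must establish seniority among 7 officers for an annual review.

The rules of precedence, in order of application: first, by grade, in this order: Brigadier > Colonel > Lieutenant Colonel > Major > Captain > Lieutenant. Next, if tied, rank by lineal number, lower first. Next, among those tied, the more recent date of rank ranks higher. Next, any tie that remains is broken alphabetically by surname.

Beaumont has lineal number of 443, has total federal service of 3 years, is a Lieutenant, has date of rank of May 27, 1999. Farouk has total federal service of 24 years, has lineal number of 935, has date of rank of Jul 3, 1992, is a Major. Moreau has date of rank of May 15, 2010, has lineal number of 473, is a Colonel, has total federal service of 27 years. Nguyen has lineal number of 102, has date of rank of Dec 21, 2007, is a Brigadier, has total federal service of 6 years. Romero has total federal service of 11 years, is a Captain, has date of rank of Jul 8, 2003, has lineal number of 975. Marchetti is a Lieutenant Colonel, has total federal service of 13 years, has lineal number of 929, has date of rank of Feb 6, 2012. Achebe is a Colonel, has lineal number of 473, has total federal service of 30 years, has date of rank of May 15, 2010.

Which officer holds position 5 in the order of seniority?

Farouk

By grade: Nguyen (Brigadier); then Achebe and Moreau (Colonel); then Marchetti (Lieutenant Colonel); then Farouk (Major); then Romero (Captain); then Beaumont (Lieutenant).
Achebe and Moreau both have lineal number 473, so the next rule applies.
Achebe and Moreau both have date of rank May 15, 2010, so the next rule applies.
Among Achebe and Moreau, alphabetically by surname: Achebe before Moreau.
Order: Nguyen, Achebe, Moreau, Marchetti, Farouk, Romero, Beaumont.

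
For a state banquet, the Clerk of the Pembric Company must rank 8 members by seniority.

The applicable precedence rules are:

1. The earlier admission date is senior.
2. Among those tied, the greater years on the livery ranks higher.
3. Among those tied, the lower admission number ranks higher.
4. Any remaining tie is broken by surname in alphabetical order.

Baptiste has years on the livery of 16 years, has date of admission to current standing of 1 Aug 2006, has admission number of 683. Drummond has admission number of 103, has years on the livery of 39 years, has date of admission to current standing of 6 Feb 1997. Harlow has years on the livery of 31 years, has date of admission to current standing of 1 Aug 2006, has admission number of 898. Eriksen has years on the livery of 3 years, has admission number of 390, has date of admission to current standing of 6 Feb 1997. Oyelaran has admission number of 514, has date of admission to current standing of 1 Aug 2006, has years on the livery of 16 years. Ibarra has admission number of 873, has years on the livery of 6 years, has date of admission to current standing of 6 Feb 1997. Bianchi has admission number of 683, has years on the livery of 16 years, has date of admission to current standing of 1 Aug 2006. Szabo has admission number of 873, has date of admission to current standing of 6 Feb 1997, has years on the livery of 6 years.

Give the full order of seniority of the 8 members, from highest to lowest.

By date of admission to current standing (earlier first): Drummond, Ibarra, Szabo and Eriksen (each 6 Feb 1997); then Harlow, Oyelaran, Baptiste and Bianchi (each 1 Aug 2006).
Among Drummond, Ibarra, Szabo and Eriksen, by years on the livery (higher first): Drummond (39 years) before Ibarra and Szabo (6 years) before Eriksen (3 years).
Ibarra and Szabo both have admission number 873, so the next rule applies.
Among Ibarra and Szabo, alphabetically by surname: Ibarra before Szabo.
Among Harlow, Oyelaran, Baptiste and Bianchi, by years on the livery (higher first): Harlow (31 years) before Oyelaran, Baptiste and Bianchi (16 years).
Among Oyelaran, Baptiste and Bianchi, by admission number (lower first): Oyelaran (514) before Baptiste and Bianchi (683).
Among Baptiste and Bianchi, alphabetically by surname: Baptiste before Bianchi.
Full order: Drummond, Ibarra, Szabo, Eriksen, Harlow, Oyelaran, Baptiste, Bianchi.

Drummond, Ibarra, Szabo, Eriksen, Harlow, Oyelaran, Baptiste, Bianchi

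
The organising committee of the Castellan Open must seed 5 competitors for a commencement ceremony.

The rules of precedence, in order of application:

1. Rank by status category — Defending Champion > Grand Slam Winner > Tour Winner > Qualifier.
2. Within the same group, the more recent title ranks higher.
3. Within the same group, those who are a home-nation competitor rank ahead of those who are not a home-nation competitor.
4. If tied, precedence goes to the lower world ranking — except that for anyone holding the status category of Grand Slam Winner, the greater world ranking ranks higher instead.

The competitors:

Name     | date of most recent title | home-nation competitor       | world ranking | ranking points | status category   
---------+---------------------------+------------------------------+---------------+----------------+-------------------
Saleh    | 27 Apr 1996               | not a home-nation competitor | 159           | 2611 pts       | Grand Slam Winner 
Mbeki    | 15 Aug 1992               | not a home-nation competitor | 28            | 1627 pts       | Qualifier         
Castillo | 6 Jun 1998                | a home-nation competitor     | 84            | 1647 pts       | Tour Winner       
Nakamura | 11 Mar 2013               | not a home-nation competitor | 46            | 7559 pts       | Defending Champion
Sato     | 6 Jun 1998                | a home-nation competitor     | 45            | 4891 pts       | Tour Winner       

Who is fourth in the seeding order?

By status category: Nakamura (Defending Champion); then Saleh (Grand Slam Winner); then Sato and Castillo (Tour Winner); then Mbeki (Qualifier).
Sato and Castillo both have date of most recent title 6 Jun 1998, so the next rule applies.
Sato and Castillo are each a home-nation competitor, so the next rule applies.
Among Sato and Castillo, by world ranking (lower first): Sato (45) before Castillo (84).
Order: Nakamura, Saleh, Sato, Castillo, Mbeki.

Castillo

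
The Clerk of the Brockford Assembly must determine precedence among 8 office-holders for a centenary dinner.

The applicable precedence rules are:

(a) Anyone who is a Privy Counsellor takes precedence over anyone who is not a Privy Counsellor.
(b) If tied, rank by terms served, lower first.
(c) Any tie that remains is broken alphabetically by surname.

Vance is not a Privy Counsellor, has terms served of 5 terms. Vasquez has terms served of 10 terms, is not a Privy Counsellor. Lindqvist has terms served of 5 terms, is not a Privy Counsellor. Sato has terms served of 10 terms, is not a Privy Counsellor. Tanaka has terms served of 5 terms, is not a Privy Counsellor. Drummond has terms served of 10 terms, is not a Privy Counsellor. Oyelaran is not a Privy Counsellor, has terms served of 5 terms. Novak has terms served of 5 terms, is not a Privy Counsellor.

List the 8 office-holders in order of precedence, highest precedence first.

By the first rule: Lindqvist, Novak, Oyelaran, Tanaka, Vance, Drummond, Sato and Vasquez (each not a Privy Counsellor).
Among Lindqvist, Novak, Oyelaran, Tanaka, Vance, Drummond, Sato and Vasquez, by terms served (lower first): Lindqvist, Novak, Oyelaran, Tanaka and Vance (5 terms) before Drummond, Sato and Vasquez (10 terms).
Among Lindqvist, Novak, Oyelaran, Tanaka and Vance, alphabetically by surname: Lindqvist before Novak before Oyelaran before Tanaka before Vance.
Among Drummond, Sato and Vasquez, alphabetically by surname: Drummond before Sato before Vasquez.
Full order: Lindqvist, Novak, Oyelaran, Tanaka, Vance, Drummond, Sato, Vasquez.

Lindqvist, Novak, Oyelaran, Tanaka, Vance, Drummond, Sato, Vasquez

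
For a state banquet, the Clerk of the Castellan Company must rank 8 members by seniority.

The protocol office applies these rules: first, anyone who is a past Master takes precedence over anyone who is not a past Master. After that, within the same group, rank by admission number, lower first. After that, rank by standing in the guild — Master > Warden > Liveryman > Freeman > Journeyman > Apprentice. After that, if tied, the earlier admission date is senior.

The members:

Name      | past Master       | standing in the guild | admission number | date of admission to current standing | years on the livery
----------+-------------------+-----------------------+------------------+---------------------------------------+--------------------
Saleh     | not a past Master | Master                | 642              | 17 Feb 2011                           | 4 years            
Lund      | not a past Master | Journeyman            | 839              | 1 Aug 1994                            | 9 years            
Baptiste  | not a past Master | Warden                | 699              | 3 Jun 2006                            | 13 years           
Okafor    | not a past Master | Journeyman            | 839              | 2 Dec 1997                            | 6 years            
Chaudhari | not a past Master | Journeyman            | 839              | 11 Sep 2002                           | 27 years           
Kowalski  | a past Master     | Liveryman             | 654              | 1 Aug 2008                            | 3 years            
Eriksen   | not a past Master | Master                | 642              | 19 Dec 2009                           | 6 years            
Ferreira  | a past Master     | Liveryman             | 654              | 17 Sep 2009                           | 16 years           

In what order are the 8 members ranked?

By the first rule: Kowalski and Ferreira (both a past Master); then Eriksen, Saleh, Baptiste, Lund, Okafor and Chaudhari (each not a past Master).
Kowalski and Ferreira both have admission number 654, so the next rule applies.
Kowalski and Ferreira are each Liveryman, so the next rule applies.
Among Kowalski and Ferreira, by date of admission to current standing (earlier first): Kowalski (1 Aug 2008) before Ferreira (17 Sep 2009).
Among Eriksen, Saleh, Baptiste, Lund, Okafor and Chaudhari, by admission number (lower first): Eriksen and Saleh (642) before Baptiste (699) before Lund, Okafor and Chaudhari (839).
Eriksen and Saleh are each Master, so the next rule applies.
Among Eriksen and Saleh, by date of admission to current standing (earlier first): Eriksen (19 Dec 2009) before Saleh (17 Feb 2011).
Lund, Okafor and Chaudhari are each Journeyman, so the next rule applies.
Among Lund, Okafor and Chaudhari, by date of admission to current standing (earlier first): Lund (1 Aug 1994) before Okafor (2 Dec 1997) before Chaudhari (11 Sep 2002).
Full order: Kowalski, Ferreira, Eriksen, Saleh, Baptiste, Lund, Okafor, Chaudhari.

Kowalski, Ferreira, Eriksen, Saleh, Baptiste, Lund, Okafor, Chaudhari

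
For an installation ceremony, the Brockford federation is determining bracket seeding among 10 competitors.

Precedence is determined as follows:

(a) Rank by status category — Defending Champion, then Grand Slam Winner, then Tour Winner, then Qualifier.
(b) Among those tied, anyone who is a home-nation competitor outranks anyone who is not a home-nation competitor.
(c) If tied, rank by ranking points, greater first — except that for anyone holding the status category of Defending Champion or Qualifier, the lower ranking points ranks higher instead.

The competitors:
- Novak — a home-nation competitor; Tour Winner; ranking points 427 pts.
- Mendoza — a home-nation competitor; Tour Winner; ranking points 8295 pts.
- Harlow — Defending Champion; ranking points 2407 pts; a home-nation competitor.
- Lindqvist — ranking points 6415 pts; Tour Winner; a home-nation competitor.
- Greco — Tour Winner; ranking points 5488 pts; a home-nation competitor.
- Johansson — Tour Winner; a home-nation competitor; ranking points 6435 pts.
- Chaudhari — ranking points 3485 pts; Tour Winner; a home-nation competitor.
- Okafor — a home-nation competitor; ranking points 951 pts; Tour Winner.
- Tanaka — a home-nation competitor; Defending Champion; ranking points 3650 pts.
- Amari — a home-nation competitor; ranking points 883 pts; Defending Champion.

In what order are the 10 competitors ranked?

Amari, Harlow, Tanaka, Mendoza, Johansson, Lindqvist, Greco, Chaudhari, Okafor, Novak

By status category: Amari, Harlow and Tanaka (Defending Champion); then Mendoza, Johansson, Lindqvist, Greco, Chaudhari, Okafor and Novak (Tour Winner).
Amari, Harlow and Tanaka are each a home-nation competitor, so the next rule applies.
Among Amari, Harlow and Tanaka, by ranking points (lower first) (reversed rule for this group): Amari (883 pts) before Harlow (2407 pts) before Tanaka (3650 pts).
Mendoza, Johansson, Lindqvist, Greco, Chaudhari, Okafor and Novak are each a home-nation competitor, so the next rule applies.
Among Mendoza, Johansson, Lindqvist, Greco, Chaudhari, Okafor and Novak, by ranking points (higher first): Mendoza (8295 pts) before Johansson (6435 pts) before Lindqvist (6415 pts) before Greco (5488 pts) before Chaudhari (3485 pts) before Okafor (951 pts) before Novak (427 pts).
Full order: Amari, Harlow, Tanaka, Mendoza, Johansson, Lindqvist, Greco, Chaudhari, Okafor, Novak.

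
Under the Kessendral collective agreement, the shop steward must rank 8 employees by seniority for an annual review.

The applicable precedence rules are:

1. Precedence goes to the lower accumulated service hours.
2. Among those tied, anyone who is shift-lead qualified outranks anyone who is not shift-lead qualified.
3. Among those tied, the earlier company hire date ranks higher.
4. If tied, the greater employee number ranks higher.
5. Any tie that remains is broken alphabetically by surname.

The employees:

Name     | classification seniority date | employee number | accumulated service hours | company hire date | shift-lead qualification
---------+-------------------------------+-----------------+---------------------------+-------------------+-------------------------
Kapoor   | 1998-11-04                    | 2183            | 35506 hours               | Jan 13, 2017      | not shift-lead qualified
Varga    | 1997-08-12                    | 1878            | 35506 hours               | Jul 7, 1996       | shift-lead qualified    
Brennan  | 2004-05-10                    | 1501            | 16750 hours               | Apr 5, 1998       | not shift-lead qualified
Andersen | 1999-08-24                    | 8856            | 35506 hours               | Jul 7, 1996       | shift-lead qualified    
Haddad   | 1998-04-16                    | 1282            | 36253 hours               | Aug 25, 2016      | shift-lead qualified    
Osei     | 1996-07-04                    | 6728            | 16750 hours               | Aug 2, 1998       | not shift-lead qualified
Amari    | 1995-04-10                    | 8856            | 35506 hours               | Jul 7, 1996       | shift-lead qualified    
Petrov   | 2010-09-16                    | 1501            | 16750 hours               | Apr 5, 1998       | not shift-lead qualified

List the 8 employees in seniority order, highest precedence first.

By accumulated service hours (lower first): Brennan, Petrov and Osei (each 16750 hours); then Amari, Andersen, Varga and Kapoor (each 35506 hours); then Haddad (36253 hours).
Brennan, Petrov and Osei are each not shift-lead qualified, so the next rule applies.
Among Brennan, Petrov and Osei, by company hire date (earlier first): Brennan and Petrov (Apr 5, 1998) before Osei (Aug 2, 1998).
Brennan and Petrov both have employee number 1501, so the next rule applies.
Among Brennan and Petrov, alphabetically by surname: Brennan before Petrov.
Among Amari, Andersen, Varga and Kapoor, shift-lead qualified before not shift-lead qualified: Amari, Andersen and Varga (shift-lead qualified) before Kapoor (not shift-lead qualified).
Amari, Andersen and Varga all have company hire date Jul 7, 1996, so the next rule applies.
Among Amari, Andersen and Varga, by employee number (higher first): Amari and Andersen (8856) before Varga (1878).
Among Amari and Andersen, alphabetically by surname: Amari before Andersen.
Full order: Brennan, Petrov, Osei, Amari, Andersen, Varga, Kapoor, Haddad.

Brennan, Petrov, Osei, Amari, Andersen, Varga, Kapoor, Haddad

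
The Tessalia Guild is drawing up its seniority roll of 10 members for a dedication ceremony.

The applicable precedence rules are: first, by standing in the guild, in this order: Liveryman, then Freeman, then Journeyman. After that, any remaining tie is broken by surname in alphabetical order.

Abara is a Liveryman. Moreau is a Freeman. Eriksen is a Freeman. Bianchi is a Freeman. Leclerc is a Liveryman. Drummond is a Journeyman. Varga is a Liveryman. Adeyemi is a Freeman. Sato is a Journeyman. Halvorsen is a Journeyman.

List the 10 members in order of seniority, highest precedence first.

Abara, Leclerc, Varga, Adeyemi, Bianchi, Eriksen, Moreau, Drummond, Halvorsen, Sato

By standing in the guild: Abara, Leclerc and Varga (Liveryman); then Adeyemi, Bianchi, Eriksen and Moreau (Freeman); then Drummond, Halvorsen and Sato (Journeyman).
Among Abara, Leclerc and Varga, alphabetically by surname: Abara before Leclerc before Varga.
Among Adeyemi, Bianchi, Eriksen and Moreau, alphabetically by surname: Adeyemi before Bianchi before Eriksen before Moreau.
Among Drummond, Halvorsen and Sato, alphabetically by surname: Drummond before Halvorsen before Sato.
Full order: Abara, Leclerc, Varga, Adeyemi, Bianchi, Eriksen, Moreau, Drummond, Halvorsen, Sato.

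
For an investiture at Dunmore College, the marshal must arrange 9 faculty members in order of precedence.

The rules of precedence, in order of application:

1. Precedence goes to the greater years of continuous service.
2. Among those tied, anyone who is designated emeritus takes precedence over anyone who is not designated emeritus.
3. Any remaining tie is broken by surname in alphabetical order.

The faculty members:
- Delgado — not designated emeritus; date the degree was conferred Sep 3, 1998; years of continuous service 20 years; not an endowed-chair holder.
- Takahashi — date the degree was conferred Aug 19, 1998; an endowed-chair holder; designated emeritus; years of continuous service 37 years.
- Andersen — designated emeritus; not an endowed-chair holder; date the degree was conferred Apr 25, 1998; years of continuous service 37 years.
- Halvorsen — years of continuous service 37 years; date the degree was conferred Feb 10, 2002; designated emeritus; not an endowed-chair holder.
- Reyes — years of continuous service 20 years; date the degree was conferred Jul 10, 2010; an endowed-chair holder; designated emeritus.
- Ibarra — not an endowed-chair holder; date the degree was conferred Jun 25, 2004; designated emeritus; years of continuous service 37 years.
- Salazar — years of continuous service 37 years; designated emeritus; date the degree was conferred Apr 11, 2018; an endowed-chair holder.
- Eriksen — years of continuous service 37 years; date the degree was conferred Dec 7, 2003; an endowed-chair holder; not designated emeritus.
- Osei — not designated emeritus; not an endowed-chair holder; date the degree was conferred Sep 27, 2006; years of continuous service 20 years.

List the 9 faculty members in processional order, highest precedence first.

By years of continuous service (higher first): Andersen, Halvorsen, Ibarra, Salazar, Takahashi and Eriksen (each 37 years); then Reyes, Delgado and Osei (each 20 years).
Among Andersen, Halvorsen, Ibarra, Salazar, Takahashi and Eriksen, designated emeritus before not designated emeritus: Andersen, Halvorsen, Ibarra, Salazar and Takahashi (designated emeritus) before Eriksen (not designated emeritus).
Among Andersen, Halvorsen, Ibarra, Salazar and Takahashi, alphabetically by surname: Andersen before Halvorsen before Ibarra before Salazar before Takahashi.
Among Reyes, Delgado and Osei, designated emeritus before not designated emeritus: Reyes (designated emeritus) before Delgado and Osei (not designated emeritus).
Among Delgado and Osei, alphabetically by surname: Delgado before Osei.
Full order: Andersen, Halvorsen, Ibarra, Salazar, Takahashi, Eriksen, Reyes, Delgado, Osei.

Andersen, Halvorsen, Ibarra, Salazar, Takahashi, Eriksen, Reyes, Delgado, Osei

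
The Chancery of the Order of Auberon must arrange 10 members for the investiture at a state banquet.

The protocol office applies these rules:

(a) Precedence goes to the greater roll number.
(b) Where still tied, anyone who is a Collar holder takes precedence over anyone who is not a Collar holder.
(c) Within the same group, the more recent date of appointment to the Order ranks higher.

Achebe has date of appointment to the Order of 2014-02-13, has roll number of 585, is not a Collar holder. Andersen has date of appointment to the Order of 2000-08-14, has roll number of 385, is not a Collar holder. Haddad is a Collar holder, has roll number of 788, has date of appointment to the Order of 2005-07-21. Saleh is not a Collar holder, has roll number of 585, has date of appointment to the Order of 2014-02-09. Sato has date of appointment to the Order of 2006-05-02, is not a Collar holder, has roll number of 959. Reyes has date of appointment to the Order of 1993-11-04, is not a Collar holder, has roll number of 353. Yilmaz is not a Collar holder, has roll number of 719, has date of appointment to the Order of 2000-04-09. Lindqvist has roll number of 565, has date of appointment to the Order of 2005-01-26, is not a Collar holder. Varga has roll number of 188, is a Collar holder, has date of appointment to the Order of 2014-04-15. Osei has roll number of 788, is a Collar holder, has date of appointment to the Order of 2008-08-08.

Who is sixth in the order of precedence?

Saleh

By roll number (higher first): Sato (959); then Osei and Haddad (both 788); then Yilmaz (719); then Achebe and Saleh (both 585); then Lindqvist (565); then Andersen (385); then Reyes (353); then Varga (188).
Osei and Haddad are each a Collar holder, so the next rule applies.
Among Osei and Haddad, by date of appointment to the Order (later first): Osei (2008-08-08) before Haddad (2005-07-21).
Achebe and Saleh are each not a Collar holder, so the next rule applies.
Among Achebe and Saleh, by date of appointment to the Order (later first): Achebe (2014-02-13) before Saleh (2014-02-09).
Order: Sato, Osei, Haddad, Yilmaz, Achebe, Saleh, Lindqvist, Andersen, Reyes, Varga.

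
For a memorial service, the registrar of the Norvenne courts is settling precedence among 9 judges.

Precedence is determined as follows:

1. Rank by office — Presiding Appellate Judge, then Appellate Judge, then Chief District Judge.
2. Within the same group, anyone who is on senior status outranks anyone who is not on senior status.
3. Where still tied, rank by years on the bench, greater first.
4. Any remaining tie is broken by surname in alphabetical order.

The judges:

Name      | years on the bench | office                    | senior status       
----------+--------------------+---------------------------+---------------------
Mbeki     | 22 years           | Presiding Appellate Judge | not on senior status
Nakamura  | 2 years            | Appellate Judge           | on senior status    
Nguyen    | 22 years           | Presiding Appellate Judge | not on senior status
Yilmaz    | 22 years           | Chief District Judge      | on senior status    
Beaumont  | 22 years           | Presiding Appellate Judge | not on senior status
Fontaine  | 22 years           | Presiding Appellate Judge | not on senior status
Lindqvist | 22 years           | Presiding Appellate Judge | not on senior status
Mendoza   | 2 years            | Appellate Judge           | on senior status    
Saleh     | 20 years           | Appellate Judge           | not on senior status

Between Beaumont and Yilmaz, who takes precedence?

By office: Beaumont, Fontaine, Lindqvist, Mbeki and Nguyen (Presiding Appellate Judge); then Mendoza, Nakamura and Saleh (Appellate Judge); then Yilmaz (Chief District Judge).
Beaumont, Fontaine, Lindqvist, Mbeki and Nguyen are each not on senior status, so the next rule applies.
Beaumont, Fontaine, Lindqvist, Mbeki and Nguyen all have years on the bench 22 years, so the next rule applies.
Among Beaumont, Fontaine, Lindqvist, Mbeki and Nguyen, alphabetically by surname: Beaumont before Fontaine before Lindqvist before Mbeki before Nguyen.
Among Mendoza, Nakamura and Saleh, on senior status before not on senior status: Mendoza and Nakamura (on senior status) before Saleh (not on senior status).
Mendoza and Nakamura both have years on the bench 2 years, so the next rule applies.
Among Mendoza and Nakamura, alphabetically by surname: Mendoza before Nakamura.
So Beaumont takes precedence.

Beaumont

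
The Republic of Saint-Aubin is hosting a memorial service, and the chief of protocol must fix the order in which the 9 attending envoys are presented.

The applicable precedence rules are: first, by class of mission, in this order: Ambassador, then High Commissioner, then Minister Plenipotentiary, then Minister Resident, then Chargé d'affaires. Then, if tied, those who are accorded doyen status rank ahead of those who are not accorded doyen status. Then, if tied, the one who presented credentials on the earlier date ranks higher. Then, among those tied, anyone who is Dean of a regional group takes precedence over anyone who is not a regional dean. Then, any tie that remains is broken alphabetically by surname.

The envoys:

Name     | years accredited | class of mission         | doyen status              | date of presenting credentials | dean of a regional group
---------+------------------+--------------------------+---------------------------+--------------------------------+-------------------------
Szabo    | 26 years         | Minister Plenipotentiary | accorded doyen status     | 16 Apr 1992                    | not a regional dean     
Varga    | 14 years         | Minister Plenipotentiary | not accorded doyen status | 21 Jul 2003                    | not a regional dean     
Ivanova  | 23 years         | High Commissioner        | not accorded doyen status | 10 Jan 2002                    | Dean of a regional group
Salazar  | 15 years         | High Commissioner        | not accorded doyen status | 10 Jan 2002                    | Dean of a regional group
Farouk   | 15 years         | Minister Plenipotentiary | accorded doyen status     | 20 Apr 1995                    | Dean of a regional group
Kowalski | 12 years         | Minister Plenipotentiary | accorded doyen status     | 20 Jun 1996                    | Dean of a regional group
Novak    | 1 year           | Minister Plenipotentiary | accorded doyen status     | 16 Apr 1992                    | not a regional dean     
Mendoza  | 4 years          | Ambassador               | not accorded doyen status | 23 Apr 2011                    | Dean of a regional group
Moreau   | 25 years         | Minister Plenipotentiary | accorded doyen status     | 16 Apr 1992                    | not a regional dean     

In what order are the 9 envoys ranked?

By class of mission: Mendoza (Ambassador); then Ivanova and Salazar (High Commissioner); then Moreau, Novak, Szabo, Farouk, Kowalski and Varga (Minister Plenipotentiary).
Ivanova and Salazar are each not accorded doyen status, so the next rule applies.
Ivanova and Salazar both have date of presenting credentials 10 Jan 2002, so the next rule applies.
Ivanova and Salazar are each Dean of a regional group, so the next rule applies.
Among Ivanova and Salazar, alphabetically by surname: Ivanova before Salazar.
Among Moreau, Novak, Szabo, Farouk, Kowalski and Varga, accorded doyen status before not accorded doyen status: Moreau, Novak, Szabo, Farouk and Kowalski (accorded doyen status) before Varga (not accorded doyen status).
Among Moreau, Novak, Szabo, Farouk and Kowalski, by date of presenting credentials (earlier first): Moreau, Novak and Szabo (16 Apr 1992) before Farouk (20 Apr 1995) before Kowalski (20 Jun 1996).
Moreau, Novak and Szabo are each not a regional dean, so the next rule applies.
Among Moreau, Novak and Szabo, alphabetically by surname: Moreau before Novak before Szabo.
Full order: Mendoza, Ivanova, Salazar, Moreau, Novak, Szabo, Farouk, Kowalski, Varga.

Mendoza, Ivanova, Salazar, Moreau, Novak, Szabo, Farouk, Kowalski, Varga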